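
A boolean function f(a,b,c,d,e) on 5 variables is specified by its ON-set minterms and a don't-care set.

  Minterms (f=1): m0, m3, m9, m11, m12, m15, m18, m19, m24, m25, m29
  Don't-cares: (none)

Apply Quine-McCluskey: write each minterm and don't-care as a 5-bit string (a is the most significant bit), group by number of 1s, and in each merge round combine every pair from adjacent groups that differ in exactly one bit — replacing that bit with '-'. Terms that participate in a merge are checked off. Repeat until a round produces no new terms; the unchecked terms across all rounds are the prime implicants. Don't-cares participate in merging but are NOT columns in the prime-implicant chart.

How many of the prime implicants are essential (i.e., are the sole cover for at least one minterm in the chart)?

[col 0] 00000, 00011*, 01001*, 01011*, 01100, 01111*, 10010*, 10011*, 11000*, 11001*, 11101*
[col 1] -0011, -1001, 0-011, 01-11, 010-1, 1001-, 11-01, 1100-
Prime implicants: -0011, -1001, 0-011, 00000, 01-11, 010-1, 01100, 1001-, 11-01, 1100-
PI chart (minterm → PIs covering it):
  0 | 00000  (sole → essential)
  3 | -0011,0-011
  9 | -1001,010-1
  11 | 0-011,01-11,010-1
  12 | 01100  (sole → essential)
  15 | 01-11  (sole → essential)
  18 | 1001-  (sole → essential)
  19 | -0011,1001-
  24 | 1100-  (sole → essential)
  25 | -1001,11-01,1100-
  29 | 11-01  (sole → essential)
Essential prime implicants: 00000, 01-11, 01100, 1001-, 11-01, 1100-

6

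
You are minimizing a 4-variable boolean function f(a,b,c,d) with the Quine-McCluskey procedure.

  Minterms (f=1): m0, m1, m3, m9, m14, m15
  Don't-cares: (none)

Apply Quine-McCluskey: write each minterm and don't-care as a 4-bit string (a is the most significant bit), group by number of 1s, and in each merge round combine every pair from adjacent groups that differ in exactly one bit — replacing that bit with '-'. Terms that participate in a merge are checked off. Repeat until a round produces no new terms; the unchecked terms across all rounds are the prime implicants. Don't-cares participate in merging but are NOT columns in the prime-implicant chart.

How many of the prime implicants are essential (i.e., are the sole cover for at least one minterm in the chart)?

size-2^0 implicants → 0000(✓)  0001(✓)  0011(✓)  1001(✓)  1110(✓)  1111(✓)
size-2^1 implicants → -001  00-1  000-  111-
Unchecked terms (primes): -001, 00-1, 000-, 111-
Minterm coverage:
  m0 ⊆ 000- [E]
  m1 ⊆ -001,00-1,000-
  m3 ⊆ 00-1 [E]
  m9 ⊆ -001 [E]
  m14 ⊆ 111- [E]
  m15 ⊆ 111- [E]
E = {-001, 00-1, 000-, 111-}

4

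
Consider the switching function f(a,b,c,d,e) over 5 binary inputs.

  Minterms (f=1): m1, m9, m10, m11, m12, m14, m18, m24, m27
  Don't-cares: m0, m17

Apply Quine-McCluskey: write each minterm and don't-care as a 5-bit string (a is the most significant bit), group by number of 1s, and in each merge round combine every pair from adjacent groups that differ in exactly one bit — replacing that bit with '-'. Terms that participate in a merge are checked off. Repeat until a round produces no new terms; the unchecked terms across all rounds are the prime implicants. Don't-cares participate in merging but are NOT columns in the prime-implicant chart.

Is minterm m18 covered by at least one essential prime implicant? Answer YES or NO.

Round 0: 00000✓ 00001✓ 01001✓ 01010✓ 01011✓ 01100✓ 01110✓ 10001✓ 10010 11000 11011✓
Round 1: -0001 -1011 0-001 0000- 01-10 010-1 0101- 011-0
PIs = {-0001, -1011, 0-001, 0000-, 01-10, 010-1, 0101-, 011-0, 10010, 11000}
Coverage chart:
  m1: -0001,0-001,0000-
  m9: 0-001,010-1
  m10: 01-10,0101-
  m11: -1011,010-1,0101-
  m12: 011-0 ←essential
  m14: 01-10,011-0
  m18: 10010 ←essential
  m24: 11000 ←essential
  m27: -1011 ←essential
Essential: -1011, 011-0, 10010, 11000

YES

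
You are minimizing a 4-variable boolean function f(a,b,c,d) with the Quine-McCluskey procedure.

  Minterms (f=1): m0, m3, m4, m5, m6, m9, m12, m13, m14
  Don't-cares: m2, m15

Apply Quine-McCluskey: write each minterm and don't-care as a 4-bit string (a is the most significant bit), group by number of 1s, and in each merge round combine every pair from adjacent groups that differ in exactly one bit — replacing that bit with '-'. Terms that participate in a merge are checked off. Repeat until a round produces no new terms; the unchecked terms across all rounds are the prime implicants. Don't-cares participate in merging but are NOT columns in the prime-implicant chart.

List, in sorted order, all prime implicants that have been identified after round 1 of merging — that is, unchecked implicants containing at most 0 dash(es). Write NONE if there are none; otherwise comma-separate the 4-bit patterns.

NONE

Round 0: 0000✓ 0010✓ 0011✓ 0100✓ 0101✓ 0110✓ 1001✓ 1100✓ 1101✓ 1110✓ 1111✓
Round 1: -100✓ -101✓ -110✓ 0-00✓ 0-10✓ 00-0✓ 001- 01-0✓ 010-✓ 1-01 11-0✓ 11-1✓ 110-✓ 111-✓
Round 2: -1-0 -10- 0--0 11--
PIs = {-1-0, -10-, 0--0, 001-, 1-01, 11--}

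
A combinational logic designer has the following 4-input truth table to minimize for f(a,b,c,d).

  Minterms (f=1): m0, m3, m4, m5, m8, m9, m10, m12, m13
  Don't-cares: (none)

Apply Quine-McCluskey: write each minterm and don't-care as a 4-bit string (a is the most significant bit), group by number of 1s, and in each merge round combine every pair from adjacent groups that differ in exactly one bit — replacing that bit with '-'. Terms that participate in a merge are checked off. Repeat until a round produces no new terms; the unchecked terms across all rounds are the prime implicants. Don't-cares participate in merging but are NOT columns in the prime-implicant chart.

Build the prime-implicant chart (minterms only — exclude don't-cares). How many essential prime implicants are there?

5

Round 0: 0000✓ 0011 0100✓ 0101✓ 1000✓ 1001✓ 1010✓ 1100✓ 1101✓
Round 1: -000✓ -100✓ -101✓ 0-00✓ 010-✓ 1-00✓ 1-01✓ 10-0 100-✓ 110-✓
Round 2: --00 -10- 1-0-
PIs = {--00, -10-, 0011, 1-0-, 10-0}
Coverage chart:
  m0: --00 ←essential
  m3: 0011 ←essential
  m4: --00,-10-
  m5: -10- ←essential
  m8: --00,1-0-,10-0
  m9: 1-0- ←essential
  m10: 10-0 ←essential
  m12: --00,-10-,1-0-
  m13: -10-,1-0-
Essential: --00, -10-, 0011, 1-0-, 10-0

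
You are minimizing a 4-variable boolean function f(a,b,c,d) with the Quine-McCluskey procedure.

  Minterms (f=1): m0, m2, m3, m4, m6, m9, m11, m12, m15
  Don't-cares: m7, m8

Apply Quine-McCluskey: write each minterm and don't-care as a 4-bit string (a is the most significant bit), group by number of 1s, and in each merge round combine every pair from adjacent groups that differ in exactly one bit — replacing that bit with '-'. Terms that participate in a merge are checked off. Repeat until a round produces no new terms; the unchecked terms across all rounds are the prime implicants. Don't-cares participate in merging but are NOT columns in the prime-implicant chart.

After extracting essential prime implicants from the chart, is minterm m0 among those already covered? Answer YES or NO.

YES

size-2^0 implicants → 0000(✓)  0010(✓)  0011(✓)  0100(✓)  0110(✓)  0111(✓)  1000(✓)  1001(✓)  1011(✓)  1100(✓)  1111(✓)
size-2^1 implicants → -000(✓)  -011(✓)  -100(✓)  -111(✓)  0-00(✓)  0-10(✓)  0-11(✓)  00-0(✓)  001-(✓)  01-0(✓)  011-(✓)  1-00(✓)  1-11(✓)  10-1  100-
size-2^2 implicants → --00  --11  0--0  0-1-
Unchecked terms (primes): --00, --11, 0--0, 0-1-, 10-1, 100-
Minterm coverage:
  m0 ⊆ --00,0--0
  m2 ⊆ 0--0,0-1-
  m3 ⊆ --11,0-1-
  m4 ⊆ --00,0--0
  m6 ⊆ 0--0,0-1-
  m9 ⊆ 10-1,100-
  m11 ⊆ --11,10-1
  m12 ⊆ --00 [E]
  m15 ⊆ --11 [E]
E = {--00, --11}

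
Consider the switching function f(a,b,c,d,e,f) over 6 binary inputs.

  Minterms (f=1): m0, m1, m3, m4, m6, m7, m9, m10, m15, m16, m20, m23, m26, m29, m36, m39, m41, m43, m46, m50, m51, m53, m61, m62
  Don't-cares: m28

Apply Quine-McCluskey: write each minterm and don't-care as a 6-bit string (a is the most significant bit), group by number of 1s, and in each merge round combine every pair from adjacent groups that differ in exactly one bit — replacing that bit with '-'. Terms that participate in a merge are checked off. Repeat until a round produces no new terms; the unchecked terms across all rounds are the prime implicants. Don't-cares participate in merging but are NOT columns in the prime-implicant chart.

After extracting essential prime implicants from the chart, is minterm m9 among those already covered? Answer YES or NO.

[col 0] 000000*, 000001*, 000011*, 000100*, 000110*, 000111*, 001001*, 001010*, 001111*, 010000*, 010100*, 010111*, 011010*, 011100*, 011101*, 100100*, 100111*, 101001*, 101011*, 101110*, 110010*, 110011*, 110101*, 111101*, 111110*
[col 1] -00100, -00111, -01001, -11101, 0-0000*, 0-0100*, 0-0111, 0-1010, 00-001, 00-111, 000-00*, 000-11, 0000-1, 00000-, 0001-0, 00011-, 01-100, 010-00*, 01110-, 1-1110, 1010-1, 11-101, 11001-
[col 2] 0-0-00
Prime implicants: -00100, -00111, -01001, -11101, 0-0-00, 0-0111, 0-1010, 00-001, 00-111, 000-11, 0000-1, 00000-, 0001-0, 00011-, 01-100, 01110-, 1-1110, 1010-1, 11-101, 11001-
PI chart (minterm → PIs covering it):
  0 | 0-0-00,00000-
  1 | 00-001,0000-1,00000-
  3 | 000-11,0000-1
  4 | -00100,0-0-00,0001-0
  6 | 0001-0,00011-
  7 | -00111,0-0111,00-111,000-11,00011-
  9 | -01001,00-001
  10 | 0-1010  (sole → essential)
  15 | 00-111  (sole → essential)
  16 | 0-0-00  (sole → essential)
  20 | 0-0-00,01-100
  23 | 0-0111  (sole → essential)
  26 | 0-1010  (sole → essential)
  29 | -11101,01110-
  36 | -00100  (sole → essential)
  39 | -00111  (sole → essential)
  41 | -01001,1010-1
  43 | 1010-1  (sole → essential)
  46 | 1-1110  (sole → essential)
  50 | 11001-  (sole → essential)
  51 | 11001-  (sole → essential)
  53 | 11-101  (sole → essential)
  61 | -11101,11-101
  62 | 1-1110  (sole → essential)
Essential prime implicants: -00100, -00111, 0-0-00, 0-0111, 0-1010, 00-111, 1-1110, 1010-1, 11-101, 11001-

NO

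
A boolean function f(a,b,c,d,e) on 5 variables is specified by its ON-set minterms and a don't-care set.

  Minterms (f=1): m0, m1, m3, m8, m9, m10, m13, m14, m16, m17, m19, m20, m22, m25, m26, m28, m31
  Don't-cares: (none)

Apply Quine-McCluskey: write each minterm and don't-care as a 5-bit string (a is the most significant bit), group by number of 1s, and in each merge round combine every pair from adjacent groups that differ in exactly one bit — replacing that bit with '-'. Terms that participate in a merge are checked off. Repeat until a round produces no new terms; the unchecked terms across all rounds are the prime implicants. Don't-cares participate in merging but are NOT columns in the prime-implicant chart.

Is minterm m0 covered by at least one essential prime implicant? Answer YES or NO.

size-2^0 implicants → 00000(✓)  00001(✓)  00011(✓)  01000(✓)  01001(✓)  01010(✓)  01101(✓)  01110(✓)  10000(✓)  10001(✓)  10011(✓)  10100(✓)  10110(✓)  11001(✓)  11010(✓)  11100(✓)  11111
size-2^1 implicants → -0000(✓)  -0001(✓)  -0011(✓)  -1001(✓)  -1010  0-000(✓)  0-001(✓)  000-1(✓)  0000-(✓)  01-01  01-10  010-0  0100-(✓)  1-001(✓)  1-100  10-00  100-1(✓)  1000-(✓)  101-0
size-2^2 implicants → --001  -00-1  -000-  0-00-
Unchecked terms (primes): --001, -00-1, -000-, -1010, 0-00-, 01-01, 01-10, 010-0, 1-100, 10-00, 101-0, 11111
Minterm coverage:
  m0 ⊆ -000-,0-00-
  m1 ⊆ --001,-00-1,-000-,0-00-
  m3 ⊆ -00-1 [E]
  m8 ⊆ 0-00-,010-0
  m9 ⊆ --001,0-00-,01-01
  m10 ⊆ -1010,01-10,010-0
  m13 ⊆ 01-01 [E]
  m14 ⊆ 01-10 [E]
  m16 ⊆ -000-,10-00
  m17 ⊆ --001,-00-1,-000-
  m19 ⊆ -00-1 [E]
  m20 ⊆ 1-100,10-00,101-0
  m22 ⊆ 101-0 [E]
  m25 ⊆ --001 [E]
  m26 ⊆ -1010 [E]
  m28 ⊆ 1-100 [E]
  m31 ⊆ 11111 [E]
E = {--001, -00-1, -1010, 01-01, 01-10, 1-100, 101-0, 11111}

NO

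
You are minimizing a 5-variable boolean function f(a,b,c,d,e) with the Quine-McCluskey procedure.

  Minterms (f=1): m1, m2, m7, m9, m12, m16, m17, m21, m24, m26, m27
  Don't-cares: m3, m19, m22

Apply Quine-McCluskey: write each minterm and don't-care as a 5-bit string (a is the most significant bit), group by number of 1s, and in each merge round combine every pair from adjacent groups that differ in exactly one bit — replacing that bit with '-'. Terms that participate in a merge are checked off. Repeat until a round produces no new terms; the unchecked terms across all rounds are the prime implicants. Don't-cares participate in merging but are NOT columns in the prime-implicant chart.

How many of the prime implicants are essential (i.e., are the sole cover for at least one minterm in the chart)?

5

Round 0: 00001✓ 00010✓ 00011✓ 00111✓ 01001✓ 01100 10000✓ 10001✓ 10011✓ 10101✓ 10110 11000✓ 11010✓ 11011✓
Round 1: -0001✓ -0011✓ 0-001 00-11 000-1✓ 0001- 1-000 1-011 10-01 100-1✓ 1000- 110-0 1101-
Round 2: -00-1
PIs = {-00-1, 0-001, 00-11, 0001-, 01100, 1-000, 1-011, 10-01, 1000-, 10110, 110-0, 1101-}
Coverage chart:
  m1: -00-1,0-001
  m2: 0001- ←essential
  m7: 00-11 ←essential
  m9: 0-001 ←essential
  m12: 01100 ←essential
  m16: 1-000,1000-
  m17: -00-1,10-01,1000-
  m21: 10-01 ←essential
  m24: 1-000,110-0
  m26: 110-0,1101-
  m27: 1-011,1101-
Essential: 0-001, 00-11, 0001-, 01100, 10-01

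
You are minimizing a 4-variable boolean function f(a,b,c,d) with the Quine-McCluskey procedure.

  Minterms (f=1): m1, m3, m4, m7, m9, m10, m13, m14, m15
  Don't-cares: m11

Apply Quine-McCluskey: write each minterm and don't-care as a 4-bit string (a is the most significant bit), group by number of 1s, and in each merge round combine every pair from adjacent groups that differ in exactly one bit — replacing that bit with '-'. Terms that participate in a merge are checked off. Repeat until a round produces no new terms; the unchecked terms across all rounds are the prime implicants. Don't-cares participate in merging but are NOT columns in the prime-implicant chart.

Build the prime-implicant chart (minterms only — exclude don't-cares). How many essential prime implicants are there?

5

[col 0] 0001*, 0011*, 0100, 0111*, 1001*, 1010*, 1011*, 1101*, 1110*, 1111*
[col 1] -001*, -011*, -111*, 0-11*, 00-1*, 1-01*, 1-10*, 1-11*, 10-1*, 101-*, 11-1*, 111-*
[col 2] --11, -0-1, 1--1, 1-1-
Prime implicants: --11, -0-1, 0100, 1--1, 1-1-
PI chart (minterm → PIs covering it):
  1 | -0-1  (sole → essential)
  3 | --11,-0-1
  4 | 0100  (sole → essential)
  7 | --11  (sole → essential)
  9 | -0-1,1--1
  10 | 1-1-  (sole → essential)
  13 | 1--1  (sole → essential)
  14 | 1-1-  (sole → essential)
  15 | --11,1--1,1-1-
Essential prime implicants: --11, -0-1, 0100, 1--1, 1-1-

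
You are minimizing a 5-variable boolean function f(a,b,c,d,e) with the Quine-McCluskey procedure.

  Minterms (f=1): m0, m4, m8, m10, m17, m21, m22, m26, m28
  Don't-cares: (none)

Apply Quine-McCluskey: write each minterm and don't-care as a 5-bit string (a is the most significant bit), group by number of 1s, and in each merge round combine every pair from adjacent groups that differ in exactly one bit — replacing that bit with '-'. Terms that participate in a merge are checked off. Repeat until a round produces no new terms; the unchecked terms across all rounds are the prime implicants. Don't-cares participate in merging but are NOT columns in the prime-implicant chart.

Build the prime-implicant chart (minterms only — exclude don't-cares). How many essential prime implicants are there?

Round 0: 00000✓ 00100✓ 01000✓ 01010✓ 10001✓ 10101✓ 10110 11010✓ 11100
Round 1: -1010 0-000 00-00 010-0 10-01
PIs = {-1010, 0-000, 00-00, 010-0, 10-01, 10110, 11100}
Coverage chart:
  m0: 0-000,00-00
  m4: 00-00 ←essential
  m8: 0-000,010-0
  m10: -1010,010-0
  m17: 10-01 ←essential
  m21: 10-01 ←essential
  m22: 10110 ←essential
  m26: -1010 ←essential
  m28: 11100 ←essential
Essential: -1010, 00-00, 10-01, 10110, 11100

5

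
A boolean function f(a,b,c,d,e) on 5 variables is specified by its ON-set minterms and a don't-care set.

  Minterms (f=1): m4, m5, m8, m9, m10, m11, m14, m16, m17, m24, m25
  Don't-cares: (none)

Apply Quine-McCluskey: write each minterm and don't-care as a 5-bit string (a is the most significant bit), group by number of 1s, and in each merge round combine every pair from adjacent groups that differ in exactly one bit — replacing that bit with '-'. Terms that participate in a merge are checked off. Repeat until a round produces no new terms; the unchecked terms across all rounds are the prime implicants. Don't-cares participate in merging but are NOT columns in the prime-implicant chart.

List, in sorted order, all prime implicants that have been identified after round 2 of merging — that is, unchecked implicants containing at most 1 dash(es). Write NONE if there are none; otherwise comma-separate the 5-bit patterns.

0010-, 01-10

size-2^0 implicants → 00100(✓)  00101(✓)  01000(✓)  01001(✓)  01010(✓)  01011(✓)  01110(✓)  10000(✓)  10001(✓)  11000(✓)  11001(✓)
size-2^1 implicants → -1000(✓)  -1001(✓)  0010-  01-10  010-0(✓)  010-1(✓)  0100-(✓)  0101-(✓)  1-000(✓)  1-001(✓)  1000-(✓)  1100-(✓)
size-2^2 implicants → -100-  010--  1-00-
Unchecked terms (primes): -100-, 0010-, 01-10, 010--, 1-00-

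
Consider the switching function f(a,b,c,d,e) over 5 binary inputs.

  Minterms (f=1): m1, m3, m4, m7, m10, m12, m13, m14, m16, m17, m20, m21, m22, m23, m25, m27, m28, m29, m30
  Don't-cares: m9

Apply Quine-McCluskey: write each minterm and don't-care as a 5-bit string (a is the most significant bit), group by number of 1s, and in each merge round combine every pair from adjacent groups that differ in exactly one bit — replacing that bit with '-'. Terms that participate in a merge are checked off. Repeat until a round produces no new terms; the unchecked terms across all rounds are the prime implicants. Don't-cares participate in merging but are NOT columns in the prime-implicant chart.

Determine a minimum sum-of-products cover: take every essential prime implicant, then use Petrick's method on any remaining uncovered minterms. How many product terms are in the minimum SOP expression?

Round 0: 00001✓ 00011✓ 00100✓ 00111✓ 01001✓ 01010✓ 01100✓ 01101✓ 01110✓ 10000✓ 10001✓ 10100✓ 10101✓ 10110✓ 10111✓ 11001✓ 11011✓ 11100✓ 11101✓ 11110✓
Round 1: -0001✓ -0100✓ -0111 -1001✓ -1100✓ -1101✓ -1110✓ 0-001✓ 0-100✓ 00-11 000-1 01-01✓ 01-10 011-0✓ 0110-✓ 1-001✓ 1-100✓ 1-101✓ 1-110✓ 10-00✓ 10-01✓ 1000-✓ 101-0✓ 101-1✓ 1010-✓ 1011-✓ 11-01✓ 110-1 111-0✓ 1110-✓
Round 2: --001 --100 -1-01 -11-0 -110- 1--01 1-1-0 1-10- 10-0- 101--
PIs = {--001, --100, -0111, -1-01, -11-0, -110-, 00-11, 000-1, 01-10, 1--01, 1-1-0, 1-10-, 10-0-, 101--, 110-1}
Coverage chart:
  m1: --001,000-1
  m3: 00-11,000-1
  m4: --100 ←essential
  m7: -0111,00-11
  m10: 01-10 ←essential
  m12: --100,-11-0,-110-
  m13: -1-01,-110-
  m14: -11-0,01-10
  m16: 10-0- ←essential
  m17: --001,1--01,10-0-
  m20: --100,1-1-0,1-10-,10-0-,101--
  m21: 1--01,1-10-,10-0-,101--
  m22: 1-1-0,101--
  m23: -0111,101--
  m25: --001,-1-01,1--01,110-1
  m27: 110-1 ←essential
  m28: --100,-11-0,-110-,1-1-0,1-10-
  m29: -1-01,-110-,1--01,1-10-
  m30: -11-0,1-1-0
Essential: --100, 01-10, 10-0-, 110-1
Petrick residual → -0111, -1-01, 000-1, 1-1-0
Min cover (8 terms): cd'e' + b'cde + bd'e + a'b'c'e + a'bde' + ace' + ab'd' + abc'e

8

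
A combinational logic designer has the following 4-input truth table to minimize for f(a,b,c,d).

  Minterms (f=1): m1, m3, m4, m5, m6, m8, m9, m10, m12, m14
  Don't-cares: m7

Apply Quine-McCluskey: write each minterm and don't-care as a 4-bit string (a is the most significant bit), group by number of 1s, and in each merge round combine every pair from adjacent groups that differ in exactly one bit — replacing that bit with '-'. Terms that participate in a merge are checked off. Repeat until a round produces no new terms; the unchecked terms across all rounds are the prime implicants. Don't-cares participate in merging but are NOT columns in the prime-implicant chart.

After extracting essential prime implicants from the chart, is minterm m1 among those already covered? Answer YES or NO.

Round 0: 0001✓ 0011✓ 0100✓ 0101✓ 0110✓ 0111✓ 1000✓ 1001✓ 1010✓ 1100✓ 1110✓
Round 1: -001 -100✓ -110✓ 0-01✓ 0-11✓ 00-1✓ 01-0✓ 01-1✓ 010-✓ 011-✓ 1-00✓ 1-10✓ 10-0✓ 100- 11-0✓
Round 2: -1-0 0--1 01-- 1--0
PIs = {-001, -1-0, 0--1, 01--, 1--0, 100-}
Coverage chart:
  m1: -001,0--1
  m3: 0--1 ←essential
  m4: -1-0,01--
  m5: 0--1,01--
  m6: -1-0,01--
  m8: 1--0,100-
  m9: -001,100-
  m10: 1--0 ←essential
  m12: -1-0,1--0
  m14: -1-0,1--0
Essential: 0--1, 1--0

YES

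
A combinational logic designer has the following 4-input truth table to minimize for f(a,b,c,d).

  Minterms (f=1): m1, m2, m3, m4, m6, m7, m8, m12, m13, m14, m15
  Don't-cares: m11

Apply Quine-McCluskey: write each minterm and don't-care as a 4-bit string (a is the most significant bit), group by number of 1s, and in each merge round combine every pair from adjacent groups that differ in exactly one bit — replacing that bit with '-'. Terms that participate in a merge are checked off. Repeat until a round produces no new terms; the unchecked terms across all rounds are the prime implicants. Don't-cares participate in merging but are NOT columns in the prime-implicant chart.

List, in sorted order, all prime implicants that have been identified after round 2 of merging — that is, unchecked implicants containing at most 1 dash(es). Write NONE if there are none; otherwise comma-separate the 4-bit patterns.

00-1, 1-00

Round 0: 0001✓ 0010✓ 0011✓ 0100✓ 0110✓ 0111✓ 1000✓ 1011✓ 1100✓ 1101✓ 1110✓ 1111✓
Round 1: -011✓ -100✓ -110✓ -111✓ 0-10✓ 0-11✓ 00-1 001-✓ 01-0✓ 011-✓ 1-00 1-11✓ 11-0✓ 11-1✓ 110-✓ 111-✓
Round 2: --11 -1-0 -11- 0-1- 11--
PIs = {--11, -1-0, -11-, 0-1-, 00-1, 1-00, 11--}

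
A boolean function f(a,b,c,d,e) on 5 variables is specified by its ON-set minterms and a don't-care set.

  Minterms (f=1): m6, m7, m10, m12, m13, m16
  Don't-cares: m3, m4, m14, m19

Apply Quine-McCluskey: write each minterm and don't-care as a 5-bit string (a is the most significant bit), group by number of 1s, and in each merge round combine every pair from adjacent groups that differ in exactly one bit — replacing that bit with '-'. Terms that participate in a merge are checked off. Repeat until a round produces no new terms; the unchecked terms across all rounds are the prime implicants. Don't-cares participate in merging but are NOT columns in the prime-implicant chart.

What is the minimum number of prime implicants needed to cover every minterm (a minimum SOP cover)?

size-2^0 implicants → 00011(✓)  00100(✓)  00110(✓)  00111(✓)  01010(✓)  01100(✓)  01101(✓)  01110(✓)  10000  10011(✓)
size-2^1 implicants → -0011  0-100(✓)  0-110(✓)  00-11  001-0(✓)  0011-  01-10  011-0(✓)  0110-
size-2^2 implicants → 0-1-0
Unchecked terms (primes): -0011, 0-1-0, 00-11, 0011-, 01-10, 0110-, 10000
Minterm coverage:
  m6 ⊆ 0-1-0,0011-
  m7 ⊆ 00-11,0011-
  m10 ⊆ 01-10 [E]
  m12 ⊆ 0-1-0,0110-
  m13 ⊆ 0110- [E]
  m16 ⊆ 10000 [E]
E = {01-10, 0110-, 10000}
Petrick residual → 0011-
Cover = a'b'cd + a'bde' + a'bcd' + ab'c'd'e'  |cover|=4

4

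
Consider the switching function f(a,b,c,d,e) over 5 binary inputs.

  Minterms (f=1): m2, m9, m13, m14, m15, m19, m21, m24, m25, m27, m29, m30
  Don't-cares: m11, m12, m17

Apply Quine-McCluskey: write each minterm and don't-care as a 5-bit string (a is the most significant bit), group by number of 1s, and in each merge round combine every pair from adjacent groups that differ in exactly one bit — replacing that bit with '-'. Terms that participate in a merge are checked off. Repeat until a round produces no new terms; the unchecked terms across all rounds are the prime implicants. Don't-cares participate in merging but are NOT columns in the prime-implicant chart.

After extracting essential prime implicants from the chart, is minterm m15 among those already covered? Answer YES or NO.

Round 0: 00010 01001✓ 01011✓ 01100✓ 01101✓ 01110✓ 01111✓ 10001✓ 10011✓ 10101✓ 11000✓ 11001✓ 11011✓ 11101✓ 11110✓
Round 1: -1001✓ -1011✓ -1101✓ -1110 01-01✓ 01-11✓ 010-1✓ 011-0✓ 011-1✓ 0110-✓ 0111-✓ 1-001✓ 1-011✓ 1-101✓ 10-01✓ 100-1✓ 11-01✓ 110-1✓ 1100-
Round 2: -1-01 -10-1 01--1 011-- 1--01 1-0-1
PIs = {-1-01, -10-1, -1110, 00010, 01--1, 011--, 1--01, 1-0-1, 1100-}
Coverage chart:
  m2: 00010 ←essential
  m9: -1-01,-10-1,01--1
  m13: -1-01,01--1,011--
  m14: -1110,011--
  m15: 01--1,011--
  m19: 1-0-1 ←essential
  m21: 1--01 ←essential
  m24: 1100- ←essential
  m25: -1-01,-10-1,1--01,1-0-1,1100-
  m27: -10-1,1-0-1
  m29: -1-01,1--01
  m30: -1110 ←essential
Essential: -1110, 00010, 1--01, 1-0-1, 1100-

NO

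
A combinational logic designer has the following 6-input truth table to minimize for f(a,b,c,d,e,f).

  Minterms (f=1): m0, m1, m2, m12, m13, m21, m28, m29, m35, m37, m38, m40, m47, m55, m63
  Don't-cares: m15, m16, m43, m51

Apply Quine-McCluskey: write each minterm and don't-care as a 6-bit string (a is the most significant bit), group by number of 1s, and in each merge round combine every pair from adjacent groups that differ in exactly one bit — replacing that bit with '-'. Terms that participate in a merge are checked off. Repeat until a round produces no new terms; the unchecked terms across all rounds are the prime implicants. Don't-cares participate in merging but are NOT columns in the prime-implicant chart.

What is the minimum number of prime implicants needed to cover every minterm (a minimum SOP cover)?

size-2^0 implicants → 000000(✓)  000001(✓)  000010(✓)  001100(✓)  001101(✓)  001111(✓)  010000(✓)  010101(✓)  011100(✓)  011101(✓)  100011(✓)  100101  100110  101000  101011(✓)  101111(✓)  110011(✓)  110111(✓)  111111(✓)
size-2^1 implicants → -01111  0-0000  0-1100(✓)  0-1101(✓)  0000-0  00000-  0011-1  00110-(✓)  01-101  01110-(✓)  1-0011  1-1111  10-011  101-11  11-111  110-11
size-2^2 implicants → 0-110-
Unchecked terms (primes): -01111, 0-0000, 0-110-, 0000-0, 00000-, 0011-1, 01-101, 1-0011, 1-1111, 10-011, 100101, 100110, 101-11, 101000, 11-111, 110-11
Minterm coverage:
  m0 ⊆ 0-0000,0000-0,00000-
  m1 ⊆ 00000- [E]
  m2 ⊆ 0000-0 [E]
  m12 ⊆ 0-110- [E]
  m13 ⊆ 0-110-,0011-1
  m21 ⊆ 01-101 [E]
  m28 ⊆ 0-110- [E]
  m29 ⊆ 0-110-,01-101
  m35 ⊆ 1-0011,10-011
  m37 ⊆ 100101 [E]
  m38 ⊆ 100110 [E]
  m40 ⊆ 101000 [E]
  m47 ⊆ -01111,1-1111,101-11
  m55 ⊆ 11-111,110-11
  m63 ⊆ 1-1111,11-111
E = {0-110-, 0000-0, 00000-, 01-101, 100101, 100110, 101000}
Petrick residual → -01111, 1-0011, 11-111
Cover = b'cdef + a'cde' + a'b'c'd'f' + a'b'c'd'e' + a'bde'f + ac'd'ef + ab'c'de'f + ab'c'def' + ab'cd'e'f' + abdef  |cover|=10

10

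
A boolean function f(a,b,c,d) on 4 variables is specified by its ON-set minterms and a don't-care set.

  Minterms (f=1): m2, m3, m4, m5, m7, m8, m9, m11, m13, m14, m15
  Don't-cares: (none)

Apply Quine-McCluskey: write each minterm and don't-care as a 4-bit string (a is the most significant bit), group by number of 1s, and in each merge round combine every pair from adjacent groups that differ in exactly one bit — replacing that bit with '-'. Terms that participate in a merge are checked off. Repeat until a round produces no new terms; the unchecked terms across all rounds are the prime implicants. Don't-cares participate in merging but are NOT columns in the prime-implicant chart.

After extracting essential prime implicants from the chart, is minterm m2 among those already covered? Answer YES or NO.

YES

size-2^0 implicants → 0010(✓)  0011(✓)  0100(✓)  0101(✓)  0111(✓)  1000(✓)  1001(✓)  1011(✓)  1101(✓)  1110(✓)  1111(✓)
size-2^1 implicants → -011(✓)  -101(✓)  -111(✓)  0-11(✓)  001-  01-1(✓)  010-  1-01(✓)  1-11(✓)  10-1(✓)  100-  11-1(✓)  111-
size-2^2 implicants → --11  -1-1  1--1
Unchecked terms (primes): --11, -1-1, 001-, 010-, 1--1, 100-, 111-
Minterm coverage:
  m2 ⊆ 001- [E]
  m3 ⊆ --11,001-
  m4 ⊆ 010- [E]
  m5 ⊆ -1-1,010-
  m7 ⊆ --11,-1-1
  m8 ⊆ 100- [E]
  m9 ⊆ 1--1,100-
  m11 ⊆ --11,1--1
  m13 ⊆ -1-1,1--1
  m14 ⊆ 111- [E]
  m15 ⊆ --11,-1-1,1--1,111-
E = {001-, 010-, 100-, 111-}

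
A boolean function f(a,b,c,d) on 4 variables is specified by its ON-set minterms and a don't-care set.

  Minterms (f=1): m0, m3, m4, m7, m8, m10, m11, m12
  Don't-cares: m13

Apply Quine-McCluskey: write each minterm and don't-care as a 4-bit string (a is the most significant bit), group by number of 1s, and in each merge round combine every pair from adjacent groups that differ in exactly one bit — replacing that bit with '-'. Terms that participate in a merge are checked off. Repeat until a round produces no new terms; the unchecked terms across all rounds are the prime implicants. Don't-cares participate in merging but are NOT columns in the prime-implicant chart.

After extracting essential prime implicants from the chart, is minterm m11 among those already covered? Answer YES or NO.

NO

size-2^0 implicants → 0000(✓)  0011(✓)  0100(✓)  0111(✓)  1000(✓)  1010(✓)  1011(✓)  1100(✓)  1101(✓)
size-2^1 implicants → -000(✓)  -011  -100(✓)  0-00(✓)  0-11  1-00(✓)  10-0  101-  110-
size-2^2 implicants → --00
Unchecked terms (primes): --00, -011, 0-11, 10-0, 101-, 110-
Minterm coverage:
  m0 ⊆ --00 [E]
  m3 ⊆ -011,0-11
  m4 ⊆ --00 [E]
  m7 ⊆ 0-11 [E]
  m8 ⊆ --00,10-0
  m10 ⊆ 10-0,101-
  m11 ⊆ -011,101-
  m12 ⊆ --00,110-
E = {--00, 0-11}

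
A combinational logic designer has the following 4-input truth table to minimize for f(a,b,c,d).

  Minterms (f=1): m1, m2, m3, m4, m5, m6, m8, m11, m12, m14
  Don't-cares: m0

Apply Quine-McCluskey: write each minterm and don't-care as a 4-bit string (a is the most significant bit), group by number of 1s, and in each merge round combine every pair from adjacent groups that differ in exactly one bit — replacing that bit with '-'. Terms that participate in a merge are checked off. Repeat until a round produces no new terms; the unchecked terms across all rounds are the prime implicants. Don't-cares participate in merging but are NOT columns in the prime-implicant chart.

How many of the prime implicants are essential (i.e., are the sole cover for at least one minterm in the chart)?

4

size-2^0 implicants → 0000(✓)  0001(✓)  0010(✓)  0011(✓)  0100(✓)  0101(✓)  0110(✓)  1000(✓)  1011(✓)  1100(✓)  1110(✓)
size-2^1 implicants → -000(✓)  -011  -100(✓)  -110(✓)  0-00(✓)  0-01(✓)  0-10(✓)  00-0(✓)  00-1(✓)  000-(✓)  001-(✓)  01-0(✓)  010-(✓)  1-00(✓)  11-0(✓)
size-2^2 implicants → --00  -1-0  0--0  0-0-  00--
Unchecked terms (primes): --00, -011, -1-0, 0--0, 0-0-, 00--
Minterm coverage:
  m1 ⊆ 0-0-,00--
  m2 ⊆ 0--0,00--
  m3 ⊆ -011,00--
  m4 ⊆ --00,-1-0,0--0,0-0-
  m5 ⊆ 0-0- [E]
  m6 ⊆ -1-0,0--0
  m8 ⊆ --00 [E]
  m11 ⊆ -011 [E]
  m12 ⊆ --00,-1-0
  m14 ⊆ -1-0 [E]
E = {--00, -011, -1-0, 0-0-}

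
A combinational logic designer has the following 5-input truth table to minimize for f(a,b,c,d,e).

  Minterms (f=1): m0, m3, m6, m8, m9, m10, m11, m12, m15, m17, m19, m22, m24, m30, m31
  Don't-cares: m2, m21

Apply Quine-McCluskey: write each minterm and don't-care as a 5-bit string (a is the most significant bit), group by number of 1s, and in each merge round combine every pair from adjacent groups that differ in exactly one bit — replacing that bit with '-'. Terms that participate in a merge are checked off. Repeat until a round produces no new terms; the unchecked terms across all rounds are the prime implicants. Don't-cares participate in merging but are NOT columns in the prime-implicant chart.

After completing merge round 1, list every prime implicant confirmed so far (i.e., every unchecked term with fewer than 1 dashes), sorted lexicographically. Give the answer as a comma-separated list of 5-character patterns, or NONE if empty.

NONE

size-2^0 implicants → 00000(✓)  00010(✓)  00011(✓)  00110(✓)  01000(✓)  01001(✓)  01010(✓)  01011(✓)  01100(✓)  01111(✓)  10001(✓)  10011(✓)  10101(✓)  10110(✓)  11000(✓)  11110(✓)  11111(✓)
size-2^1 implicants → -0011  -0110  -1000  -1111  0-000(✓)  0-010(✓)  0-011(✓)  00-10  000-0(✓)  0001-(✓)  01-00  01-11  010-0(✓)  010-1(✓)  0100-(✓)  0101-(✓)  1-110  10-01  100-1  1111-
size-2^2 implicants → 0-0-0  0-01-  010--
Unchecked terms (primes): -0011, -0110, -1000, -1111, 0-0-0, 0-01-, 00-10, 01-00, 01-11, 010--, 1-110, 10-01, 100-1, 1111-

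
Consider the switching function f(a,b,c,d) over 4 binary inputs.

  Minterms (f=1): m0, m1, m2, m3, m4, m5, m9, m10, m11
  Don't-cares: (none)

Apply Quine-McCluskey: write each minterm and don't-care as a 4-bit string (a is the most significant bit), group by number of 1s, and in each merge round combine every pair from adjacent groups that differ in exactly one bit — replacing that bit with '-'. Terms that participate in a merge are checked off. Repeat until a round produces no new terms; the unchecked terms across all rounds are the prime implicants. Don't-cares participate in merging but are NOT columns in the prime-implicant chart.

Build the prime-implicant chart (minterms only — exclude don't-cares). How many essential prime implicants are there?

Round 0: 0000✓ 0001✓ 0010✓ 0011✓ 0100✓ 0101✓ 1001✓ 1010✓ 1011✓
Round 1: -001✓ -010✓ -011✓ 0-00✓ 0-01✓ 00-0✓ 00-1✓ 000-✓ 001-✓ 010-✓ 10-1✓ 101-✓
Round 2: -0-1 -01- 0-0- 00--
PIs = {-0-1, -01-, 0-0-, 00--}
Coverage chart:
  m0: 0-0-,00--
  m1: -0-1,0-0-,00--
  m2: -01-,00--
  m3: -0-1,-01-,00--
  m4: 0-0- ←essential
  m5: 0-0- ←essential
  m9: -0-1 ←essential
  m10: -01- ←essential
  m11: -0-1,-01-
Essential: -0-1, -01-, 0-0-

3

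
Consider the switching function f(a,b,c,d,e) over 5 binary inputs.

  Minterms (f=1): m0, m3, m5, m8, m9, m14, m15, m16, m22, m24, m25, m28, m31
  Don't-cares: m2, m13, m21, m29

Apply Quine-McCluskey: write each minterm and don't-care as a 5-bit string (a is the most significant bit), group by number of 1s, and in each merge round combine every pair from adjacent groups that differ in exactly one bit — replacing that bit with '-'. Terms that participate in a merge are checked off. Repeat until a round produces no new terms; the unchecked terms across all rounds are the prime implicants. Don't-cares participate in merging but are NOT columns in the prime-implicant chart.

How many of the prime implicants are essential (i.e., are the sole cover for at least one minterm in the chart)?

[col 0] 00000*, 00010*, 00011*, 00101*, 01000*, 01001*, 01101*, 01110*, 01111*, 10000*, 10101*, 10110, 11000*, 11001*, 11100*, 11101*, 11111*
[col 1] -0000*, -0101*, -1000*, -1001*, -1101*, -1111*, 0-000*, 0-101*, 000-0, 0001-, 01-01*, 0100-*, 011-1*, 0111-, 1-000*, 1-101*, 11-00*, 11-01*, 1100-*, 111-1*, 1110-*
[col 2] --000, --101, -1-01, -100-, -11-1, 11-0-
Prime implicants: --000, --101, -1-01, -100-, -11-1, 000-0, 0001-, 0111-, 10110, 11-0-
PI chart (minterm → PIs covering it):
  0 | --000,000-0
  3 | 0001-  (sole → essential)
  5 | --101  (sole → essential)
  8 | --000,-100-
  9 | -1-01,-100-
  14 | 0111-  (sole → essential)
  15 | -11-1,0111-
  16 | --000  (sole → essential)
  22 | 10110  (sole → essential)
  24 | --000,-100-,11-0-
  25 | -1-01,-100-,11-0-
  28 | 11-0-  (sole → essential)
  31 | -11-1  (sole → essential)
Essential prime implicants: --000, --101, -11-1, 0001-, 0111-, 10110, 11-0-

7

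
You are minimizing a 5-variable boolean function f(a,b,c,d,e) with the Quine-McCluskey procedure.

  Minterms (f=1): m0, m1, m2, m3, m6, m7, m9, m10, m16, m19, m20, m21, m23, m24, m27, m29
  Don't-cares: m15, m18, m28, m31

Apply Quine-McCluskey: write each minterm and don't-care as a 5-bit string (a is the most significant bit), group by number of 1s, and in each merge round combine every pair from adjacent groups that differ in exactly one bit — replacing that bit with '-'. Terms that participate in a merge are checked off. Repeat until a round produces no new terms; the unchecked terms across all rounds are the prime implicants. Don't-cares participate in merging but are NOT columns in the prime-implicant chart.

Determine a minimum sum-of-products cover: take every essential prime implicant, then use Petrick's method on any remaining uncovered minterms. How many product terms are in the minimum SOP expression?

[col 0] 00000*, 00001*, 00010*, 00011*, 00110*, 00111*, 01001*, 01010*, 01111*, 10000*, 10010*, 10011*, 10100*, 10101*, 10111*, 11000*, 11011*, 11100*, 11101*, 11111*
[col 1] -0000*, -0010*, -0011*, -0111*, -1111*, 0-001, 0-010, 0-111*, 00-10*, 00-11*, 000-0*, 000-1*, 0000-*, 0001-*, 0011-*, 1-000*, 1-011*, 1-100*, 1-101*, 1-111*, 10-00*, 10-11*, 100-0*, 1001-*, 101-1*, 1010-*, 11-00*, 11-11*, 111-1*, 1110-*
[col 2] --111, -0-11, -00-0, -001-, 00-1-, 000--, 1--00, 1--11, 1-1-1, 1-10-
Prime implicants: --111, -0-11, -00-0, -001-, 0-001, 0-010, 00-1-, 000--, 1--00, 1--11, 1-1-1, 1-10-
PI chart (minterm → PIs covering it):
  0 | -00-0,000--
  1 | 0-001,000--
  2 | -00-0,-001-,0-010,00-1-,000--
  3 | -0-11,-001-,00-1-,000--
  6 | 00-1-  (sole → essential)
  7 | --111,-0-11,00-1-
  9 | 0-001  (sole → essential)
  10 | 0-010  (sole → essential)
  16 | -00-0,1--00
  19 | -0-11,-001-,1--11
  20 | 1--00,1-10-
  21 | 1-1-1,1-10-
  23 | --111,-0-11,1--11,1-1-1
  24 | 1--00  (sole → essential)
  27 | 1--11  (sole → essential)
  29 | 1-1-1,1-10-
Essential prime implicants: 0-001, 0-010, 00-1-, 1--00, 1--11
Petrick residual → -00-0, 1-1-1
Minimum SOP uses 7 PIs: b'c'e' + a'c'd'e + a'c'de' + a'b'd + ad'e' + ade + ace

7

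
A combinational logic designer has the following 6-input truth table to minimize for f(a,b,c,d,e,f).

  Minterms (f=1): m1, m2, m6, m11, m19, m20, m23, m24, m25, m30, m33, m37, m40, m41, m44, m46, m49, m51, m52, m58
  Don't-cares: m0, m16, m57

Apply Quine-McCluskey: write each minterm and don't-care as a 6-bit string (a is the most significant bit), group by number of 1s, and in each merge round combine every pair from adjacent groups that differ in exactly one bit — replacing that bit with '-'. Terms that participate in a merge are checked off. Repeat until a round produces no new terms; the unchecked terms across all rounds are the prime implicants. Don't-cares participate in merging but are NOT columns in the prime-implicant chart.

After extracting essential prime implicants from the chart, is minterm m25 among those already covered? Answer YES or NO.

Round 0: 000000✓ 000001✓ 000010✓ 000110✓ 001011 010000✓ 010011✓ 010100✓ 010111✓ 011000✓ 011001✓ 011110 100001✓ 100101✓ 101000✓ 101001✓ 101100✓ 101110✓ 110001✓ 110011✓ 110100✓ 111001✓ 111010
Round 1: -00001 -10011 -10100 -11001 0-0000 000-10 0000-0 00000- 01-000 010-00 010-11 01100- 1-0001✓ 1-1001✓ 10-001✓ 100-01 101-00 10100- 1011-0 11-001✓ 1100-1
Round 2: 1--001
PIs = {-00001, -10011, -10100, -11001, 0-0000, 000-10, 0000-0, 00000-, 001011, 01-000, 010-00, 010-11, 01100-, 011110, 1--001, 100-01, 101-00, 10100-, 1011-0, 1100-1, 111010}
Coverage chart:
  m1: -00001,00000-
  m2: 000-10,0000-0
  m6: 000-10 ←essential
  m11: 001011 ←essential
  m19: -10011,010-11
  m20: -10100,010-00
  m23: 010-11 ←essential
  m24: 01-000,01100-
  m25: -11001,01100-
  m30: 011110 ←essential
  m33: -00001,1--001,100-01
  m37: 100-01 ←essential
  m40: 101-00,10100-
  m41: 1--001,10100-
  m44: 101-00,1011-0
  m46: 1011-0 ←essential
  m49: 1--001,1100-1
  m51: -10011,1100-1
  m52: -10100 ←essential
  m58: 111010 ←essential
Essential: -10100, 000-10, 001011, 010-11, 011110, 100-01, 1011-0, 111010

NO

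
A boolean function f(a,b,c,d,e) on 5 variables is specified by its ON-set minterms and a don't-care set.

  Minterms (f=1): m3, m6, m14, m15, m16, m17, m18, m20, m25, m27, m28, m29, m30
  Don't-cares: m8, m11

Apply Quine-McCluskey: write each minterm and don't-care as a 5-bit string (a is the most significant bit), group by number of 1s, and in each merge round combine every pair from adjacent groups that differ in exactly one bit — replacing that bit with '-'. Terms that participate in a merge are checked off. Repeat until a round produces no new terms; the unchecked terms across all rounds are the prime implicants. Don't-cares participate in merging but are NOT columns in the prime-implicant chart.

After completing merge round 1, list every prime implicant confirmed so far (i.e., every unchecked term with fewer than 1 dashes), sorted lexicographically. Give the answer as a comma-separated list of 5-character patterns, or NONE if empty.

01000

size-2^0 implicants → 00011(✓)  00110(✓)  01000  01011(✓)  01110(✓)  01111(✓)  10000(✓)  10001(✓)  10010(✓)  10100(✓)  11001(✓)  11011(✓)  11100(✓)  11101(✓)  11110(✓)
size-2^1 implicants → -1011  -1110  0-011  0-110  01-11  0111-  1-001  1-100  10-00  100-0  1000-  11-01  110-1  111-0  1110-
Unchecked terms (primes): -1011, -1110, 0-011, 0-110, 01-11, 01000, 0111-, 1-001, 1-100, 10-00, 100-0, 1000-, 11-01, 110-1, 111-0, 1110-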